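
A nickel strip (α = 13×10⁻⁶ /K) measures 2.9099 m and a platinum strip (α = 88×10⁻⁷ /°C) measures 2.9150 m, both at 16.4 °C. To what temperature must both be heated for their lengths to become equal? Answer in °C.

T = 435.2 °C

Equal length when α₁L₁ΔT − α₂L₂ΔT = L₂ − L₁ = 5.10×10⁻³ m
α₁L₁ = 3.78287×10⁻⁵, α₂L₂ = 2.5652×10⁻⁵ → Δ(αL) = 1.21767×10⁻⁵ m/K
ΔT = 5.10×10⁻³ / 1.21767×10⁻⁵ = 418.833 K, so T = 16.4 + 418.833 = 435.233 °C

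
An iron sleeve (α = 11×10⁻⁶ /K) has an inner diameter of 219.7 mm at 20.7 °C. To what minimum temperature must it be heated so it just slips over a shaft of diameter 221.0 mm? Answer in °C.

Required Δd = 221.0 − 219.7 = 1.3 mm
Δd = αd₀ΔT ⇒ ΔT = Δd/(αd₀) = 1.3 / (11×10⁻⁶ × 219.7) = 537.92 K
T_min = 20.7 + 537.92 = 558.62 °C

T = 559 °C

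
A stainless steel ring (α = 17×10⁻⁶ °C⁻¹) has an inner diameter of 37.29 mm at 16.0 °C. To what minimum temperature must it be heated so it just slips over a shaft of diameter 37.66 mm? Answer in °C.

T = 600 °C

Required Δd = 37.66 − 37.29 = 0.37 mm
Δd = αd₀ΔT ⇒ ΔT = Δd/(αd₀) = 0.37 / (17×10⁻⁶ × 37.29) = 583.66 K
T_min = 16.0 + 583.66 = 599.66 °C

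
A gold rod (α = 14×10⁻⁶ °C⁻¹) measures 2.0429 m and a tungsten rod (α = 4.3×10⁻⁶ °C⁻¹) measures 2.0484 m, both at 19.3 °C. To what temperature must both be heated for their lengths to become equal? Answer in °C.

T = 297.2 °C

Equal length when α₁L₁ΔT − α₂L₂ΔT = L₂ − L₁ = 5.50×10⁻³ m
α₁L₁ = 2.86006×10⁻⁵, α₂L₂ = 8.80812×10⁻⁶ → Δ(αL) = 1.979248×10⁻⁵ m/K
ΔT = 5.50×10⁻³ / 1.979248×10⁻⁵ = 277.883 K, so T = 19.3 + 277.883 = 297.183 °C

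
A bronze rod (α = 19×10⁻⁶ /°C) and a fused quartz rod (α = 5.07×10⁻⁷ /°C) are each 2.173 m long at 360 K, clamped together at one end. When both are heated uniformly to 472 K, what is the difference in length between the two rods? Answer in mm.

ΔT = 112 K
bronze: ΔL = 19×10⁻⁶ × 2.173 m × 112 = 4.6241×10⁻³ m = 4.6241 mm
fused quartz: ΔL = 5.07×10⁻⁷ × 2.173 m × 112 = 1.2339×10⁻⁴ m = 0.12339 mm
difference = 4.6241 − 0.12339 = 4.50071 mm

4.50 mm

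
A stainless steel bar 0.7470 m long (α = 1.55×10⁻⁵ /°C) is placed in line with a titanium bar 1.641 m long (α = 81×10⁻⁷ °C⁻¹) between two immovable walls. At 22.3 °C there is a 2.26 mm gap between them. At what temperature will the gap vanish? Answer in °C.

T = 113 °C

α₁L₁ = 1.15785×10⁻⁵ m/K, α₂L₂ = 1.32921×10⁻⁵ m/K → total 2.48706×10⁻⁵ m/K
ΔT = g/(α₁L₁+α₂L₂) = 2.26×10⁻³ / 2.48706×10⁻⁵ = 90.87 K
T = 22.3 + 90.87 = 113.17 °C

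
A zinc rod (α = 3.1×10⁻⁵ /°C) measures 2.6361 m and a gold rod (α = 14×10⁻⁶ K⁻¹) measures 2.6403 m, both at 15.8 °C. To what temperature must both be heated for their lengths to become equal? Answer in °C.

Equal length when α₁L₁ΔT − α₂L₂ΔT = L₂ − L₁ = 4.20×10⁻³ m
α₁L₁ = 8.17191×10⁻⁵, α₂L₂ = 3.69642×10⁻⁵ → Δ(αL) = 4.47549×10⁻⁵ m/K
ΔT = 4.20×10⁻³ / 4.47549×10⁻⁵ = 93.844 K, so T = 15.8 + 93.844 = 109.644 °C

T = 109.6 °C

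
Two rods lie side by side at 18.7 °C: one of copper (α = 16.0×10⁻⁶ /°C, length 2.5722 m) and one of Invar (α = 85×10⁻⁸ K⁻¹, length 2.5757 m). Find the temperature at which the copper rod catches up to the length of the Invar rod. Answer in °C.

T = 108.5 °C

L₁(1 + α₁ΔT) = L₂(1 + α₂ΔT) ⇒ ΔT = (L₂ − L₁)/(α₁L₁ − α₂L₂)
L₂ − L₁ = 2.5757 − 2.5722 = 3.50×10⁻³ m
α₁L₁ − α₂L₂ = 16.0×10⁻⁶×2.5722 − 85×10⁻⁸×2.5757 = 3.8965855×10⁻⁵ m/K
ΔT = 3.50×10⁻³ / 3.8965855×10⁻⁵ = 89.822 K
T = 18.7 + 89.822 = 108.522 °C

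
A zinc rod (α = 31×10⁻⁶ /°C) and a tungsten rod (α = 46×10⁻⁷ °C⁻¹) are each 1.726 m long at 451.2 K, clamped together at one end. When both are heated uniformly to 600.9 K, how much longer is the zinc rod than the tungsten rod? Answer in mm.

ΔT = 149.7 K
zinc: ΔL = 31×10⁻⁶ × 1.726 m × 149.7 = 8.0098×10⁻³ m = 8.0098 mm
tungsten: ΔL = 46×10⁻⁷ × 1.726 m × 149.7 = 1.1886×10⁻³ m = 1.1886 mm
difference = 8.0098 − 1.1886 = 6.8212 mm

6.82 mm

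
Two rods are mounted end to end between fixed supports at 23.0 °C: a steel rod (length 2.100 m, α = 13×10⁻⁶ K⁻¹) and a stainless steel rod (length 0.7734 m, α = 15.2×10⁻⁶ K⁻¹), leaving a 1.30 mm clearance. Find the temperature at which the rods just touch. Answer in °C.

Gap closes when ΔL₁ + ΔL₂ = 1.30 mm = 1.30×10⁻³ m
(α₁L₁ + α₂L₂)ΔT = g
α₁L₁ + α₂L₂ = 13×10⁻⁶×2.100 + 15.2×10⁻⁶×0.7734 = 3.905568×10⁻⁵ m/K
ΔT = 1.30×10⁻³ / 3.905568×10⁻⁵ = 33.286 K
T = 23.0 + 33.286 = 56.286 °C

T = 56.3 °C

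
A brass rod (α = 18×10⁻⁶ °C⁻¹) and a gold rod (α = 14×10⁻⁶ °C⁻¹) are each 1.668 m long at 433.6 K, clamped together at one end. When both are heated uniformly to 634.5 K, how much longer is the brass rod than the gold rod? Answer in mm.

ΔT = 200.9 K
brass: ΔL = 18×10⁻⁶ × 1.668 m × 200.9 = 6.0318×10⁻³ m = 6.0318 mm
gold: ΔL = 14×10⁻⁶ × 1.668 m × 200.9 = 4.6914×10⁻³ m = 4.6914 mm
difference = 6.0318 − 4.6914 = 1.3404 mm

1.34 mm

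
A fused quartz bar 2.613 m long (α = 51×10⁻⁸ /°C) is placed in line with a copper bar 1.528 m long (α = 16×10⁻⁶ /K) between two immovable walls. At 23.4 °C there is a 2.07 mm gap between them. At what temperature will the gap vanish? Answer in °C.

T = 104 °C

α₁L₁ = 1.33263×10⁻⁶ m/K, α₂L₂ = 2.4448×10⁻⁵ m/K → total 2.578063×10⁻⁵ m/K
ΔT = g/(α₁L₁+α₂L₂) = 2.07×10⁻³ / 2.578063×10⁻⁵ = 80.29 K
T = 23.4 + 80.29 = 103.69 °C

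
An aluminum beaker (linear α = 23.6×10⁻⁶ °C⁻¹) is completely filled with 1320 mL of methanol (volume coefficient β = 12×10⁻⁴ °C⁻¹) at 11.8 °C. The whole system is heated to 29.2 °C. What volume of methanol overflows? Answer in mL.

25.9 mL

The beaker also expands: β_container ≈ 3α = 7.08×10⁻⁵ /K
Net overflow = V₀(β_liq − 3α_cont)ΔT
β − 3α = 1.20×10⁻³ − 7.08×10⁻⁵ = 1.1292×10⁻³ /K; ΔT = 17.4 K
ΔV = 1320 × 1.1292×10⁻³ × 17.4 = 25.9 mL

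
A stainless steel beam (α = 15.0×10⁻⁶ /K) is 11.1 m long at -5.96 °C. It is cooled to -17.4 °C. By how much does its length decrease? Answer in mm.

ΔL = 1.90 mm

|ΔT| = |-17.4 − (-5.96)| = 11.44 K
ΔL = αL₀ΔT = (15.0×10⁻⁶)(11.1)(11.44) = 1.90×10⁻³ m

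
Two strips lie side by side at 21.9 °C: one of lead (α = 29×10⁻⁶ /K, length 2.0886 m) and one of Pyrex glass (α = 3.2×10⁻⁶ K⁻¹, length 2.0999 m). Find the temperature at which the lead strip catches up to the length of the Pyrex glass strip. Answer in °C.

T = 231.7 °C

Equal length when α₁L₁ΔT − α₂L₂ΔT = L₂ − L₁ = 1.13×10⁻² m
α₁L₁ = 6.05694×10⁻⁵, α₂L₂ = 6.71968×10⁻⁶ → Δ(αL) = 5.384972×10⁻⁵ m/K
ΔT = 1.13×10⁻² / 5.384972×10⁻⁵ = 209.843 K, so T = 21.9 + 209.843 = 231.743 °C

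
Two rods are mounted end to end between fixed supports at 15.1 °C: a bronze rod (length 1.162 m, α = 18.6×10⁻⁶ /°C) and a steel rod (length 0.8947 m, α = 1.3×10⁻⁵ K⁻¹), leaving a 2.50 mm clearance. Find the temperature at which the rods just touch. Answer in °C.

Gap closes when ΔL₁ + ΔL₂ = 2.50 mm = 2.50×10⁻³ m
(α₁L₁ + α₂L₂)ΔT = g
α₁L₁ + α₂L₂ = 18.6×10⁻⁶×1.162 + 1.3×10⁻⁵×0.8947 = 3.32443×10⁻⁵ m/K
ΔT = 2.50×10⁻³ / 3.32443×10⁻⁵ = 75.201 K
T = 15.1 + 75.201 = 90.301 °C

T = 90.3 °C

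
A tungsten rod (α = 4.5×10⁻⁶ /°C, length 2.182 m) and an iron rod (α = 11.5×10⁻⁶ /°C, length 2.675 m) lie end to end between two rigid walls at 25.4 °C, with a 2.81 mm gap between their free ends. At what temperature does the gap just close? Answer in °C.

α₁L₁ = 9.819×10⁻⁶ m/K, α₂L₂ = 3.07625×10⁻⁵ m/K → total 4.05815×10⁻⁵ m/K
ΔT = g/(α₁L₁+α₂L₂) = 2.81×10⁻³ / 4.05815×10⁻⁵ = 69.243 K
T = 25.4 + 69.243 = 94.643 °C

T = 94.6 °C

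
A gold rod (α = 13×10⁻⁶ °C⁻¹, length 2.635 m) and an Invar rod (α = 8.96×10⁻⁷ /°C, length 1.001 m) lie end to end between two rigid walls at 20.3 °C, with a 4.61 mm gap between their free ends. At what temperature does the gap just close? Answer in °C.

T = 151 °C

Gap closes when ΔL₁ + ΔL₂ = 4.61 mm = 4.61×10⁻³ m
(α₁L₁ + α₂L₂)ΔT = g
α₁L₁ + α₂L₂ = 13×10⁻⁶×2.635 + 8.96×10⁻⁷×1.001 = 3.5151896×10⁻⁵ m/K
ΔT = 4.61×10⁻³ / 3.5151896×10⁻⁵ = 131.15 K
T = 20.3 + 131.15 = 151.45 °C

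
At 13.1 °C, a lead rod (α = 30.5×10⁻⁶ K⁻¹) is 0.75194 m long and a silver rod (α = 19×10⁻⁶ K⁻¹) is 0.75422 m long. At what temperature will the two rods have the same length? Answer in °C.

L₁(1 + α₁ΔT) = L₂(1 + α₂ΔT) ⇒ ΔT = (L₂ − L₁)/(α₁L₁ − α₂L₂)
L₂ − L₁ = 0.75422 − 0.75194 = 2.28×10⁻³ m
α₁L₁ − α₂L₂ = 30.5×10⁻⁶×0.75194 − 19×10⁻⁶×0.75422 = 8.60399×10⁻⁶ m/K
ΔT = 2.28×10⁻³ / 8.60399×10⁻⁶ = 264.993 K
T = 13.1 + 264.993 = 278.093 °C

T = 278.1 °C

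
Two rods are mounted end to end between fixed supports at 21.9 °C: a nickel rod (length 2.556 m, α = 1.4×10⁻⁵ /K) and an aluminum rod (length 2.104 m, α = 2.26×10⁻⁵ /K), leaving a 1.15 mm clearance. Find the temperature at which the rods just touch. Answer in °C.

α₁L₁ = 3.5784×10⁻⁵ m/K, α₂L₂ = 4.75504×10⁻⁵ m/K → total 8.33344×10⁻⁵ m/K
ΔT = g/(α₁L₁+α₂L₂) = 1.15×10⁻³ / 8.33344×10⁻⁵ = 13.800 K
T = 21.9 + 13.800 = 35.700 °C

T = 35.7 °C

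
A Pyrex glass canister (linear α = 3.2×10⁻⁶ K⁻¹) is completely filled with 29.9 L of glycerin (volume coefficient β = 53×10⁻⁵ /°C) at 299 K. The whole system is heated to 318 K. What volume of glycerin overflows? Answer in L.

The canister also expands: β_container ≈ 3α = 9.6×10⁻⁶ /K
Net overflow = V₀(β_liq − 3α_cont)ΔT
β − 3α = 5.30×10⁻⁴ − 9.6×10⁻⁶ = 5.204×10⁻⁴ /K; ΔT = 19 K
ΔV = 29.9 × 5.204×10⁻⁴ × 19 = 0.296 L

0.296 L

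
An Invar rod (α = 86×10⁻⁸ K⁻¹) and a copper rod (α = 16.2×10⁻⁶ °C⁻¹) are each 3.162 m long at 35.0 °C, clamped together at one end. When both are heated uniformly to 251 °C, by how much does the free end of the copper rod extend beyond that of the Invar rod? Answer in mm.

10.5 mm

ΔT = 216.0 K
Invar: ΔL = 86×10⁻⁸ × 3.162 m × 216.0 = 5.8737×10⁻⁴ m = 0.58737 mm
copper: ΔL = 16.2×10⁻⁶ × 3.162 m × 216.0 = 1.1064×10⁻² m = 11.064 mm
difference = 11.064 − 0.58737 = 10.47663 mm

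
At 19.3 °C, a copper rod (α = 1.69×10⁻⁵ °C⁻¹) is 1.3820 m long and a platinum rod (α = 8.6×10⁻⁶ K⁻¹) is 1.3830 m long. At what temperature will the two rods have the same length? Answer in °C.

L₁(1 + α₁ΔT) = L₂(1 + α₂ΔT) ⇒ ΔT = (L₂ − L₁)/(α₁L₁ − α₂L₂)
L₂ − L₁ = 1.3830 − 1.3820 = 1.00×10⁻³ m
α₁L₁ − α₂L₂ = 1.69×10⁻⁵×1.3820 − 8.6×10⁻⁶×1.3830 = 1.1462×10⁻⁵ m/K
ΔT = 1.00×10⁻³ / 1.1462×10⁻⁵ = 87.245 K
T = 19.3 + 87.245 = 106.545 °C

T = 106.5 °C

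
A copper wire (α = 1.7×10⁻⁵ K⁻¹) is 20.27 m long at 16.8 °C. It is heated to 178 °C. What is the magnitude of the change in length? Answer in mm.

ΔL = 55.5 mm

|ΔT| = |178 − 16.8| = 161.2 K
ΔL = αL₀ΔT = (1.7×10⁻⁵)(20.27)(161.2) = 5.55×10⁻² m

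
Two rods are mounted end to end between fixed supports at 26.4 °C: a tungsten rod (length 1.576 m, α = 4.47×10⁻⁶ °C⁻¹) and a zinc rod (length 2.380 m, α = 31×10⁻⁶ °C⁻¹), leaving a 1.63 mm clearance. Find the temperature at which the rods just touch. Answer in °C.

T = 46.6 °C

Gap closes when ΔL₁ + ΔL₂ = 1.63 mm = 1.63×10⁻³ m
(α₁L₁ + α₂L₂)ΔT = g
α₁L₁ + α₂L₂ = 4.47×10⁻⁶×1.576 + 31×10⁻⁶×2.380 = 8.082472×10⁻⁵ m/K
ΔT = 1.63×10⁻³ / 8.082472×10⁻⁵ = 20.167 K
T = 26.4 + 20.167 = 46.567 °C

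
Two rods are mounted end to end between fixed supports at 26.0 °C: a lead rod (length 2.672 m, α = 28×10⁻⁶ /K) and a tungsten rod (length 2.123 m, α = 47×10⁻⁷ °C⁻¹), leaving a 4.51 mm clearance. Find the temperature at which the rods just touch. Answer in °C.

Gap closes when ΔL₁ + ΔL₂ = 4.51 mm = 4.51×10⁻³ m
(α₁L₁ + α₂L₂)ΔT = g
α₁L₁ + α₂L₂ = 28×10⁻⁶×2.672 + 47×10⁻⁷×2.123 = 8.47941×10⁻⁵ m/K
ΔT = 4.51×10⁻³ / 8.47941×10⁻⁵ = 53.188 K
T = 26.0 + 53.188 = 79.188 °C

T = 79.2 °C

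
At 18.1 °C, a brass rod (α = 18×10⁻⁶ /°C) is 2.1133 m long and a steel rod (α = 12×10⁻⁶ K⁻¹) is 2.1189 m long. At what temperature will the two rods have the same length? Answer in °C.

T = 462.1 °C

Equal length when α₁L₁ΔT − α₂L₂ΔT = L₂ − L₁ = 5.60×10⁻³ m
α₁L₁ = 3.80394×10⁻⁵, α₂L₂ = 2.54268×10⁻⁵ → Δ(αL) = 1.26126×10⁻⁵ m/K
ΔT = 5.60×10⁻³ / 1.26126×10⁻⁵ = 444.000 K, so T = 18.1 + 444.000 = 462.100 °C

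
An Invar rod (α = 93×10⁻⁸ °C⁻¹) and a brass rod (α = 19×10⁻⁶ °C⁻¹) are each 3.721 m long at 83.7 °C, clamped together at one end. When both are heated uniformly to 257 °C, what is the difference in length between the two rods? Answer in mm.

11.7 mm

ΔT = 173.3 K
Invar: ΔL = 93×10⁻⁸ × 3.721 m × 173.3 = 5.9971×10⁻⁴ m = 0.59971 mm
brass: ΔL = 19×10⁻⁶ × 3.721 m × 173.3 = 1.2252×10⁻² m = 12.252 mm
difference = 12.252 − 0.59971 = 11.65229 mm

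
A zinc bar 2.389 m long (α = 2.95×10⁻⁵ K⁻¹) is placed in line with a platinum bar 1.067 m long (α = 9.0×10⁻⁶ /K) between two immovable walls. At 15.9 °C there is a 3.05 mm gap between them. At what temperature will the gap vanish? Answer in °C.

Gap closes when ΔL₁ + ΔL₂ = 3.05 mm = 3.05×10⁻³ m
(α₁L₁ + α₂L₂)ΔT = g
α₁L₁ + α₂L₂ = 2.95×10⁻⁵×2.389 + 9.0×10⁻⁶×1.067 = 8.00785×10⁻⁵ m/K
ΔT = 3.05×10⁻³ / 8.00785×10⁻⁵ = 38.088 K
T = 15.9 + 38.088 = 53.988 °C

T = 54.0 °C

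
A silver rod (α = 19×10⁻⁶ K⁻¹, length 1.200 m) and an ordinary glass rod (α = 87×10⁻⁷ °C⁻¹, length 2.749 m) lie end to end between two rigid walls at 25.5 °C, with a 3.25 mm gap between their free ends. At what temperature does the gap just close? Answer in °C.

α₁L₁ = 2.280×10⁻⁵ m/K, α₂L₂ = 2.39163×10⁻⁵ m/K → total 4.67163×10⁻⁵ m/K
ΔT = g/(α₁L₁+α₂L₂) = 3.25×10⁻³ / 4.67163×10⁻⁵ = 69.569 K
T = 25.5 + 69.569 = 95.069 °C

T = 95.1 °C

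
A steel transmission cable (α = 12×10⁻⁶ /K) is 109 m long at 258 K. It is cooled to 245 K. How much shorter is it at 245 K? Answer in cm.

|ΔT| = |245 − 258| = 13 K
ΔL = αL₀ΔT = (12×10⁻⁶)(109)(13) = 1.70×10⁻² m

ΔL = 1.70 cm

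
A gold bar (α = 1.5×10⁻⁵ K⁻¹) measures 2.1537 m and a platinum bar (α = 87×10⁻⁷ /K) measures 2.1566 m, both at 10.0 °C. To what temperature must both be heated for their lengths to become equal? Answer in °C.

L₁(1 + α₁ΔT) = L₂(1 + α₂ΔT) ⇒ ΔT = (L₂ − L₁)/(α₁L₁ − α₂L₂)
L₂ − L₁ = 2.1566 − 2.1537 = 2.90×10⁻³ m
α₁L₁ − α₂L₂ = 1.5×10⁻⁵×2.1537 − 87×10⁻⁷×2.1566 = 1.354308×10⁻⁵ m/K
ΔT = 2.90×10⁻³ / 1.354308×10⁻⁵ = 214.131 K
T = 10.0 + 214.131 = 224.131 °C

T = 224.1 °C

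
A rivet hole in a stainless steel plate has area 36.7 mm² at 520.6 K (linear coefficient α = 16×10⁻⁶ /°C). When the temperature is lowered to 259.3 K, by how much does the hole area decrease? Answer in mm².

ΔA = 0.307 mm²

Area coefficient ≈ 2α; |ΔT| = 261.3 K
ΔA = 2αA₀ΔT = 2(16×10⁻⁶)(36.7)(261.3) = 0.307 mm²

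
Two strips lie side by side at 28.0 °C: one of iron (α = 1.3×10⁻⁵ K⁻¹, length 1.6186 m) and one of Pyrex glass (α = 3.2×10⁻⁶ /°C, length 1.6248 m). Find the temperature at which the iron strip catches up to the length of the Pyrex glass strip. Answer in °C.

T = 419.4 °C

Equal length when α₁L₁ΔT − α₂L₂ΔT = L₂ − L₁ = 6.20×10⁻³ m
α₁L₁ = 2.10418×10⁻⁵, α₂L₂ = 5.19936×10⁻⁶ → Δ(αL) = 1.584244×10⁻⁵ m/K
ΔT = 6.20×10⁻³ / 1.584244×10⁻⁵ = 391.354 K, so T = 28.0 + 391.354 = 419.354 °C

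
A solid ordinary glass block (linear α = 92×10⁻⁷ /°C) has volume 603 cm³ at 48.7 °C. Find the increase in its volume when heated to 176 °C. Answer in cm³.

Isotropic solid: β ≈ 3α = 2.8×10⁻⁵ /K; ΔT = 127.3 K
ΔV = 3αV₀ΔT = 3(92×10⁻⁷)(603)(127.3) = 2.12 cm³

ΔV = 2.12 cm³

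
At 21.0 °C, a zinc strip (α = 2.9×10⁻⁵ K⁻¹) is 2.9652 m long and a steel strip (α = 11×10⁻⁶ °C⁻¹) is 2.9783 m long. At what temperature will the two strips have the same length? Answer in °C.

T = 267.1 °C

L₁(1 + α₁ΔT) = L₂(1 + α₂ΔT) ⇒ ΔT = (L₂ − L₁)/(α₁L₁ − α₂L₂)
L₂ − L₁ = 2.9783 − 2.9652 = 1.31×10⁻² m
α₁L₁ − α₂L₂ = 2.9×10⁻⁵×2.9652 − 11×10⁻⁶×2.9783 = 5.32295×10⁻⁵ m/K
ΔT = 1.31×10⁻² / 5.32295×10⁻⁵ = 246.104 K
T = 21.0 + 246.104 = 267.104 °C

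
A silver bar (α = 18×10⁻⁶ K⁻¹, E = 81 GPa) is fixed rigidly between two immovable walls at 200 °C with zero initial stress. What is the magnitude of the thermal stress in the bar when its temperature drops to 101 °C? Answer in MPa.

Fully constrained: the free strain ε = αΔT is blocked, so σ = Eε = EαΔT.
|ΔT| = 99 K
σ = 81.0×10⁹ × 18×10⁻⁶ × 99 = 1.44×10⁸ Pa

σ = 144 MPa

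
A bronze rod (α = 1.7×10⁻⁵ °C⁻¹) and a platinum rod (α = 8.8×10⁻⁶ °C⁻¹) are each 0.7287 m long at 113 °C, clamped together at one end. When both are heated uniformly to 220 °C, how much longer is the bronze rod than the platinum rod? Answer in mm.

ΔT = 107 K
bronze: ΔL = 1.7×10⁻⁵ × 0.7287 m × 107 = 1.3255×10⁻³ m = 1.3255 mm
platinum: ΔL = 8.8×10⁻⁶ × 0.7287 m × 107 = 6.8614×10⁻⁴ m = 0.68614 mm
difference = 1.3255 − 0.68614 = 0.63936 mm

0.639 mm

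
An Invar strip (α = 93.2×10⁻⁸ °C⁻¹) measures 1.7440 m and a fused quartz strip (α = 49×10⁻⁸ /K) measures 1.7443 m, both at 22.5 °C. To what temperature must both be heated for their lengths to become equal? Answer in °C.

Equal length when α₁L₁ΔT − α₂L₂ΔT = L₂ − L₁ = 3.00×10⁻⁴ m
α₁L₁ = 1.625408×10⁻⁶, α₂L₂ = 8.54707×10⁻⁷ → Δ(αL) = 7.70701×10⁻⁷ m/K
ΔT = 3.00×10⁻⁴ / 7.70701×10⁻⁷ = 389.256 K, so T = 22.5 + 389.256 = 411.756 °C

T = 411.8 °C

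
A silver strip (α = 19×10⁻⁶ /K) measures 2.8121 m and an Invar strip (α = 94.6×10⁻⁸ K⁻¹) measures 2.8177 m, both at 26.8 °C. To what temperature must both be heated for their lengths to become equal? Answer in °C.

T = 137.1 °C

L₁(1 + α₁ΔT) = L₂(1 + α₂ΔT) ⇒ ΔT = (L₂ − L₁)/(α₁L₁ − α₂L₂)
L₂ − L₁ = 2.8177 − 2.8121 = 5.60×10⁻³ m
α₁L₁ − α₂L₂ = 19×10⁻⁶×2.8121 − 94.6×10⁻⁸×2.8177 = 5.07643558×10⁻⁵ m/K
ΔT = 5.60×10⁻³ / 5.07643558×10⁻⁵ = 110.314 K
T = 26.8 + 110.314 = 137.114 °C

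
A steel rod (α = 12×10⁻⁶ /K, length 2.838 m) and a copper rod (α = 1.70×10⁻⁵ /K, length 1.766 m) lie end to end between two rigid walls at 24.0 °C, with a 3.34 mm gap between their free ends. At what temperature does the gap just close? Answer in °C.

Gap closes when ΔL₁ + ΔL₂ = 3.34 mm = 3.34×10⁻³ m
(α₁L₁ + α₂L₂)ΔT = g
α₁L₁ + α₂L₂ = 12×10⁻⁶×2.838 + 1.70×10⁻⁵×1.766 = 6.4078×10⁻⁵ m/K
ΔT = 3.34×10⁻³ / 6.4078×10⁻⁵ = 52.124 K
T = 24.0 + 52.124 = 76.124 °C

T = 76.1 °C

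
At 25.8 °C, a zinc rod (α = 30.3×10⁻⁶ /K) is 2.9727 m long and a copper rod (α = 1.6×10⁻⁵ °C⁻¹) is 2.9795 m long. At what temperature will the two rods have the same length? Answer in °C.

T = 186.2 °C

Equal length when α₁L₁ΔT − α₂L₂ΔT = L₂ − L₁ = 6.80×10⁻³ m
α₁L₁ = 9.007281×10⁻⁵, α₂L₂ = 4.7672×10⁻⁵ → Δ(αL) = 4.240081×10⁻⁵ m/K
ΔT = 6.80×10⁻³ / 4.240081×10⁻⁵ = 160.374 K, so T = 25.8 + 160.374 = 186.174 °C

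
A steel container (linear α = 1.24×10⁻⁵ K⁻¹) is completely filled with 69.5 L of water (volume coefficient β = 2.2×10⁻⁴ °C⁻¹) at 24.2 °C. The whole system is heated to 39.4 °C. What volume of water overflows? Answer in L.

0.193 L

The container also expands: β_container ≈ 3α = 3.72×10⁻⁵ /K
Net overflow = V₀(β_liq − 3α_cont)ΔT
β − 3α = 2.20×10⁻⁴ − 3.72×10⁻⁵ = 1.828×10⁻⁴ /K; ΔT = 15.2 K
ΔV = 69.5 × 1.828×10⁻⁴ × 15.2 = 0.193 L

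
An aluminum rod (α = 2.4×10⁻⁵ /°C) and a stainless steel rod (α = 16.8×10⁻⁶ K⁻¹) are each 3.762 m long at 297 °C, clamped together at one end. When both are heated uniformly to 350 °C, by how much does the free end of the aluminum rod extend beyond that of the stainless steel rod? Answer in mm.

1.44 mm

ΔT = 53 K
aluminum: ΔL = 2.4×10⁻⁵ × 3.762 m × 53 = 4.7853×10⁻³ m = 4.7853 mm
stainless steel: ΔL = 16.8×10⁻⁶ × 3.762 m × 53 = 3.3497×10⁻³ m = 3.3497 mm
difference = 4.7853 − 3.3497 = 1.4356 mm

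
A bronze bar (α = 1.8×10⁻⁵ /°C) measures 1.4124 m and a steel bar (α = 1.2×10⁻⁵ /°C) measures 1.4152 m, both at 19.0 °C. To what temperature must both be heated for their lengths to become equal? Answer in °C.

T = 350.7 °C

L₁(1 + α₁ΔT) = L₂(1 + α₂ΔT) ⇒ ΔT = (L₂ − L₁)/(α₁L₁ − α₂L₂)
L₂ − L₁ = 1.4152 − 1.4124 = 2.80×10⁻³ m
α₁L₁ − α₂L₂ = 1.8×10⁻⁵×1.4124 − 1.2×10⁻⁵×1.4152 = 8.4408×10⁻⁶ m/K
ΔT = 2.80×10⁻³ / 8.4408×10⁻⁶ = 331.722 K
T = 19.0 + 331.722 = 350.722 °C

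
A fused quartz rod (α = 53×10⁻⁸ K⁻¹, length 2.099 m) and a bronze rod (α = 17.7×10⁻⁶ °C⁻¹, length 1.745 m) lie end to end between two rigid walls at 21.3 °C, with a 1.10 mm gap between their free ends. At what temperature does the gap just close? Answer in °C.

Gap closes when ΔL₁ + ΔL₂ = 1.10 mm = 1.10×10⁻³ m
(α₁L₁ + α₂L₂)ΔT = g
α₁L₁ + α₂L₂ = 53×10⁻⁸×2.099 + 17.7×10⁻⁶×1.745 = 3.199897×10⁻⁵ m/K
ΔT = 1.10×10⁻³ / 3.199897×10⁻⁵ = 34.376 K
T = 21.3 + 34.376 = 55.676 °C

T = 55.7 °C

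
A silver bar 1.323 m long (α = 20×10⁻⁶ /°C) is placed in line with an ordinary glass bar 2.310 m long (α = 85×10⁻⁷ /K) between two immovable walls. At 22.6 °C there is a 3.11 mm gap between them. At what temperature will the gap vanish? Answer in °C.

α₁L₁ = 2.646×10⁻⁵ m/K, α₂L₂ = 1.9635×10⁻⁵ m/K → total 4.6095×10⁻⁵ m/K
ΔT = g/(α₁L₁+α₂L₂) = 3.11×10⁻³ / 4.6095×10⁻⁵ = 67.469 K
T = 22.6 + 67.469 = 90.069 °C

T = 90.1 °C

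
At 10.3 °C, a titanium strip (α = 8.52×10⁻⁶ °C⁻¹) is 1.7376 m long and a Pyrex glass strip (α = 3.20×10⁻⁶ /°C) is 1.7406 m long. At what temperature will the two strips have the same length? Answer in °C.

T = 335.2 °C

L₁(1 + α₁ΔT) = L₂(1 + α₂ΔT) ⇒ ΔT = (L₂ − L₁)/(α₁L₁ − α₂L₂)
L₂ − L₁ = 1.7406 − 1.7376 = 3.00×10⁻³ m
α₁L₁ − α₂L₂ = 8.52×10⁻⁶×1.7376 − 3.20×10⁻⁶×1.7406 = 9.234432×10⁻⁶ m/K
ΔT = 3.00×10⁻³ / 9.234432×10⁻⁶ = 324.871 K
T = 10.3 + 324.871 = 335.171 °C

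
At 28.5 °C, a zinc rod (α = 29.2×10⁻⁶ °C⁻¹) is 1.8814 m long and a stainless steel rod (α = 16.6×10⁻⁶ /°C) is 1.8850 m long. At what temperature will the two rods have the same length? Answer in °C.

Equal length when α₁L₁ΔT − α₂L₂ΔT = L₂ − L₁ = 3.60×10⁻³ m
α₁L₁ = 5.493688×10⁻⁵, α₂L₂ = 3.1291×10⁻⁵ → Δ(αL) = 2.364588×10⁻⁵ m/K
ΔT = 3.60×10⁻³ / 2.364588×10⁻⁵ = 152.246 K, so T = 28.5 + 152.246 = 180.746 °C

T = 180.7 °C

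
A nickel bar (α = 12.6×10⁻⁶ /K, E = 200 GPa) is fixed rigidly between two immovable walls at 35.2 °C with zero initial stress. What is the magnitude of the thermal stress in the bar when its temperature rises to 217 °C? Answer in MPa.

σ = 458 MPa

Fully constrained: the free strain ε = αΔT is blocked, so σ = Eε = EαΔT.
|ΔT| = 181.8 K
σ = 200×10⁹ × 12.6×10⁻⁶ × 181.8 = 4.58×10⁸ Pa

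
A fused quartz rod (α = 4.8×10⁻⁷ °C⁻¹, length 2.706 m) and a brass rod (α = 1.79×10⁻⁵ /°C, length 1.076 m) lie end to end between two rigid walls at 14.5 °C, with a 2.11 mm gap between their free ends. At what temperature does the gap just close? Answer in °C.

Gap closes when ΔL₁ + ΔL₂ = 2.11 mm = 2.11×10⁻³ m
(α₁L₁ + α₂L₂)ΔT = g
α₁L₁ + α₂L₂ = 4.8×10⁻⁷×2.706 + 1.79×10⁻⁵×1.076 = 2.055928×10⁻⁵ m/K
ΔT = 2.11×10⁻³ / 2.055928×10⁻⁵ = 102.63 K
T = 14.5 + 102.63 = 117.13 °C

T = 117 °C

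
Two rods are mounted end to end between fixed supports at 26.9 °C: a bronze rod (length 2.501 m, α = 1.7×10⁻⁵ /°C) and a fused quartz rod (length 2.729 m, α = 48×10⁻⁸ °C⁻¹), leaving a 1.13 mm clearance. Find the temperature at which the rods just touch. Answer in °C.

T = 52.7 °C

α₁L₁ = 4.2517×10⁻⁵ m/K, α₂L₂ = 1.30992×10⁻⁶ m/K → total 4.382692×10⁻⁵ m/K
ΔT = g/(α₁L₁+α₂L₂) = 1.13×10⁻³ / 4.382692×10⁻⁵ = 25.783 K
T = 26.9 + 25.783 = 52.683 °C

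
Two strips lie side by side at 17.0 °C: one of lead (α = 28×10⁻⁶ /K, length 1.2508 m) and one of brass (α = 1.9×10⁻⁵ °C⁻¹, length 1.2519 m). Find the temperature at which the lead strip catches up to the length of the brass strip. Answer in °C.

T = 114.9 °C

Equal length when α₁L₁ΔT − α₂L₂ΔT = L₂ − L₁ = 1.10×10⁻³ m
α₁L₁ = 3.50224×10⁻⁵, α₂L₂ = 2.37861×10⁻⁵ → Δ(αL) = 1.12363×10⁻⁵ m/K
ΔT = 1.10×10⁻³ / 1.12363×10⁻⁵ = 97.897 K, so T = 17.0 + 97.897 = 114.897 °C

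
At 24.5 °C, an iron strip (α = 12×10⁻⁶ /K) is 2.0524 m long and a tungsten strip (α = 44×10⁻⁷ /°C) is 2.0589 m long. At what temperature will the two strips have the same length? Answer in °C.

T = 442.0 °C

L₁(1 + α₁ΔT) = L₂(1 + α₂ΔT) ⇒ ΔT = (L₂ − L₁)/(α₁L₁ − α₂L₂)
L₂ − L₁ = 2.0589 − 2.0524 = 6.50×10⁻³ m
α₁L₁ − α₂L₂ = 12×10⁻⁶×2.0524 − 44×10⁻⁷×2.0589 = 1.556964×10⁻⁵ m/K
ΔT = 6.50×10⁻³ / 1.556964×10⁻⁵ = 417.479 K
T = 24.5 + 417.479 = 441.979 °C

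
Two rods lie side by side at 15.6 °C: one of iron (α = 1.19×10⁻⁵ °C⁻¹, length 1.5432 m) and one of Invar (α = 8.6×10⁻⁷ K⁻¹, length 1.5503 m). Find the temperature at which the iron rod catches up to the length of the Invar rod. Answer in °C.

T = 432.5 °C

L₁(1 + α₁ΔT) = L₂(1 + α₂ΔT) ⇒ ΔT = (L₂ − L₁)/(α₁L₁ − α₂L₂)
L₂ − L₁ = 1.5503 − 1.5432 = 7.10×10⁻³ m
α₁L₁ − α₂L₂ = 1.19×10⁻⁵×1.5432 − 8.6×10⁻⁷×1.5503 = 1.7030822×10⁻⁵ m/K
ΔT = 7.10×10⁻³ / 1.7030822×10⁻⁵ = 416.891 K
T = 15.6 + 416.891 = 432.491 °C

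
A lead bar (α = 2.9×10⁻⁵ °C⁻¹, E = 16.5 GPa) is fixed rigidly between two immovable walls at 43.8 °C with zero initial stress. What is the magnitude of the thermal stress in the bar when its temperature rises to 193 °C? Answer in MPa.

σ = 71.4 MPa

Fully constrained: the free strain ε = αΔT is blocked, so σ = Eε = EαΔT.
|ΔT| = 149.2 K
σ = 16.5×10⁹ × 2.9×10⁻⁵ × 149.2 = 7.14×10⁷ Pa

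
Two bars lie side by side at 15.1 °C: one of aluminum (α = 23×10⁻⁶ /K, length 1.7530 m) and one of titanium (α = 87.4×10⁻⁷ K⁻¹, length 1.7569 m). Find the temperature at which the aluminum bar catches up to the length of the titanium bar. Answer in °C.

Equal length when α₁L₁ΔT − α₂L₂ΔT = L₂ − L₁ = 3.90×10⁻³ m
α₁L₁ = 4.0319×10⁻⁵, α₂L₂ = 1.5355306×10⁻⁵ → Δ(αL) = 2.4963694×10⁻⁵ m/K
ΔT = 3.90×10⁻³ / 2.4963694×10⁻⁵ = 156.227 K, so T = 15.1 + 156.227 = 171.327 °C

T = 171.3 °C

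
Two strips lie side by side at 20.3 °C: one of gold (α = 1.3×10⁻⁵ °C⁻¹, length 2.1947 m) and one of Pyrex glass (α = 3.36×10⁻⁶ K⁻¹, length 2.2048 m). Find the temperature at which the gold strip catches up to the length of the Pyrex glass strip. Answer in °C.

L₁(1 + α₁ΔT) = L₂(1 + α₂ΔT) ⇒ ΔT = (L₂ − L₁)/(α₁L₁ − α₂L₂)
L₂ − L₁ = 2.2048 − 2.1947 = 1.01×10⁻² m
α₁L₁ − α₂L₂ = 1.3×10⁻⁵×2.1947 − 3.36×10⁻⁶×2.2048 = 2.1122972×10⁻⁵ m/K
ΔT = 1.01×10⁻² / 2.1122972×10⁻⁵ = 478.152 K
T = 20.3 + 478.152 = 498.452 °C

T = 498.5 °C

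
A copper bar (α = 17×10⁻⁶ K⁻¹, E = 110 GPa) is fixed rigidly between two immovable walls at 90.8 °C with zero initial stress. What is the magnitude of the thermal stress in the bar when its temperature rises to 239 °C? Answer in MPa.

Fully constrained: the free strain ε = αΔT is blocked, so σ = Eε = EαΔT.
|ΔT| = 148.2 K
σ = 110×10⁹ × 17×10⁻⁶ × 148.2 = 2.77×10⁸ Pa

σ = 277 MPa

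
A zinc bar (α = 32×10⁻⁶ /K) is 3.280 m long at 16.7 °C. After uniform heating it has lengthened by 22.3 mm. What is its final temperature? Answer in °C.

ΔL = αL₀ΔT ⇒ ΔT = ΔL / (αL₀)
ΔT = 22.3×10⁻³ m / (32×10⁻⁶ × 3.280 m) = 212.46 K
T = 16.7 + 212.46 = 229.16 °C

T = 229 °C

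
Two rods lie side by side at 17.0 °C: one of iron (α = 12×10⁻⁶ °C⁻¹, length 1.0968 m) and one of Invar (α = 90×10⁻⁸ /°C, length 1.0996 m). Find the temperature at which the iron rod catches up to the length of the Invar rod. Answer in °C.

L₁(1 + α₁ΔT) = L₂(1 + α₂ΔT) ⇒ ΔT = (L₂ − L₁)/(α₁L₁ − α₂L₂)
L₂ − L₁ = 1.0996 − 1.0968 = 2.80×10⁻³ m
α₁L₁ − α₂L₂ = 12×10⁻⁶×1.0968 − 90×10⁻⁸×1.0996 = 1.217196×10⁻⁵ m/K
ΔT = 2.80×10⁻³ / 1.217196×10⁻⁵ = 230.037 K
T = 17.0 + 230.037 = 247.037 °C

T = 247.0 °C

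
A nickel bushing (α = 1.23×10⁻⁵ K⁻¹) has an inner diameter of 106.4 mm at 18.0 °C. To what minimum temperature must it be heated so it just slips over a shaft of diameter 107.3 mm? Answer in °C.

T = 706 °C

Required Δd = 107.3 − 106.4 = 0.9 mm
Δd = αd₀ΔT ⇒ ΔT = Δd/(αd₀) = 0.9 / (1.23×10⁻⁵ × 106.4) = 687.69 K
T_min = 18.0 + 687.69 = 705.69 °C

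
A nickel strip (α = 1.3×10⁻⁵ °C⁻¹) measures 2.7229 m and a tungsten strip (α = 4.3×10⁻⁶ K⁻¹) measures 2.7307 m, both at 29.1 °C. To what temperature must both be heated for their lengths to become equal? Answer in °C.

T = 358.8 °C

Equal length when α₁L₁ΔT − α₂L₂ΔT = L₂ − L₁ = 7.80×10⁻³ m
α₁L₁ = 3.53977×10⁻⁵, α₂L₂ = 1.174201×10⁻⁵ → Δ(αL) = 2.365569×10⁻⁵ m/K
ΔT = 7.80×10⁻³ / 2.365569×10⁻⁵ = 329.730 K, so T = 29.1 + 329.730 = 358.830 °C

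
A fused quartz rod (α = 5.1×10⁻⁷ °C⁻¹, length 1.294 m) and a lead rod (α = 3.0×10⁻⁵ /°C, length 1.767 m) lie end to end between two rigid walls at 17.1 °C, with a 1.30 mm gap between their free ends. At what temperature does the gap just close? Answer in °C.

T = 41.3 °C

α₁L₁ = 6.5994×10⁻⁷ m/K, α₂L₂ = 5.301×10⁻⁵ m/K → total 5.366994×10⁻⁵ m/K
ΔT = g/(α₁L₁+α₂L₂) = 1.30×10⁻³ / 5.366994×10⁻⁵ = 24.222 K
T = 17.1 + 24.222 = 41.322 °C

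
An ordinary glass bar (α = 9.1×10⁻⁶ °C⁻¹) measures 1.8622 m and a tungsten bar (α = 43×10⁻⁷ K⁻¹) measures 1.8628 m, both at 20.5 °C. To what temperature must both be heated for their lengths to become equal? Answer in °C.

T = 87.64 °C

L₁(1 + α₁ΔT) = L₂(1 + α₂ΔT) ⇒ ΔT = (L₂ − L₁)/(α₁L₁ − α₂L₂)
L₂ − L₁ = 1.8628 − 1.8622 = 6.00×10⁻⁴ m
α₁L₁ − α₂L₂ = 9.1×10⁻⁶×1.8622 − 43×10⁻⁷×1.8628 = 8.93598×10⁻⁶ m/K
ΔT = 6.00×10⁻⁴ / 8.93598×10⁻⁶ = 67.1443 K
T = 20.5 + 67.1443 = 87.6443 °C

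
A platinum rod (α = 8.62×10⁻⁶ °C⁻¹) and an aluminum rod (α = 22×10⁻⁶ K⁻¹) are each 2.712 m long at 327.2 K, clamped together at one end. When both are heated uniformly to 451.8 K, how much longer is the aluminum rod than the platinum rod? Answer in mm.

4.52 mm

ΔT = 124.6 K
platinum: ΔL = 8.62×10⁻⁶ × 2.712 m × 124.6 = 2.9128×10⁻³ m = 2.9128 mm
aluminum: ΔL = 22×10⁻⁶ × 2.712 m × 124.6 = 7.4341×10⁻³ m = 7.4341 mm
difference = 7.4341 − 2.9128 = 4.5213 mm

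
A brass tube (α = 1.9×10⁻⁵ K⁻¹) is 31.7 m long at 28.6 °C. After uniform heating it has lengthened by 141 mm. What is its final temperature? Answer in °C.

T = 263 °C

ΔL = αL₀ΔT ⇒ ΔT = ΔL / (αL₀)
ΔT = 141×10⁻³ m / (1.9×10⁻⁵ × 31.7 m) = 234.10 K
T = 28.6 + 234.10 = 262.70 °C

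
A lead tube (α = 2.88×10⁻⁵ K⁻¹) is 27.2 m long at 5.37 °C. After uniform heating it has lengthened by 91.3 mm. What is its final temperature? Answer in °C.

T = 122 °C

ΔL = αL₀ΔT ⇒ ΔT = ΔL / (αL₀)
ΔT = 91.3×10⁻³ m / (2.88×10⁻⁵ × 27.2 m) = 116.55 K
T = 5.37 + 116.55 = 121.92 °C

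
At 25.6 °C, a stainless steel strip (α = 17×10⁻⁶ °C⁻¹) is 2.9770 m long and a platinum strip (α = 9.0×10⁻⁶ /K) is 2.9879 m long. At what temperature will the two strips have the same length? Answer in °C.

T = 485.2 °C

Equal length when α₁L₁ΔT − α₂L₂ΔT = L₂ − L₁ = 1.09×10⁻² m
α₁L₁ = 5.0609×10⁻⁵, α₂L₂ = 2.68911×10⁻⁵ → Δ(αL) = 2.37179×10⁻⁵ m/K
ΔT = 1.09×10⁻² / 2.37179×10⁻⁵ = 459.569 K, so T = 25.6 + 459.569 = 485.169 °C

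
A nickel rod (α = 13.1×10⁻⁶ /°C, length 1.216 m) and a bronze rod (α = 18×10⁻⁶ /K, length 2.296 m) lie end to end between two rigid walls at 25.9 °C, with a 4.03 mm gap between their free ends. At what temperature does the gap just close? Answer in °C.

T = 96.3 °C

Gap closes when ΔL₁ + ΔL₂ = 4.03 mm = 4.03×10⁻³ m
(α₁L₁ + α₂L₂)ΔT = g
α₁L₁ + α₂L₂ = 13.1×10⁻⁶×1.216 + 18×10⁻⁶×2.296 = 5.72576×10⁻⁵ m/K
ΔT = 4.03×10⁻³ / 5.72576×10⁻⁵ = 70.384 K
T = 25.9 + 70.384 = 96.284 °C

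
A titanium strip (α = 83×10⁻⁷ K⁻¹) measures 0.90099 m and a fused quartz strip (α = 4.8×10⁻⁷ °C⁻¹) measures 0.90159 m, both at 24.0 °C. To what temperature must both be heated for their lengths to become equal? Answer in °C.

Equal length when α₁L₁ΔT − α₂L₂ΔT = L₂ − L₁ = 6.00×10⁻⁴ m
α₁L₁ = 7.478217×10⁻⁶, α₂L₂ = 4.327632×10⁻⁷ → Δ(αL) = 7.0454538×10⁻⁶ m/K
ΔT = 6.00×10⁻⁴ / 7.0454538×10⁻⁶ = 85.161 K, so T = 24.0 + 85.161 = 109.161 °C

T = 109.2 °C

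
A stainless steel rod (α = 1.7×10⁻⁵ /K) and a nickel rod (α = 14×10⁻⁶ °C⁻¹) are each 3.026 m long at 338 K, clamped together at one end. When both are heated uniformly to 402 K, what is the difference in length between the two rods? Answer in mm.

ΔT = 64 K
stainless steel: ΔL = 1.7×10⁻⁵ × 3.026 m × 64 = 3.2923×10⁻³ m = 3.2923 mm
nickel: ΔL = 14×10⁻⁶ × 3.026 m × 64 = 2.7113×10⁻³ m = 2.7113 mm
difference = 3.2923 − 2.7113 = 0.5810 mm

0.581 mm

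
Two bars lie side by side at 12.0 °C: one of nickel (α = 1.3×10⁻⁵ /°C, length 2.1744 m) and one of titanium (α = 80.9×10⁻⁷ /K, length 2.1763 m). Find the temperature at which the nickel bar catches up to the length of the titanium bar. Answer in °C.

T = 190.2 °C

L₁(1 + α₁ΔT) = L₂(1 + α₂ΔT) ⇒ ΔT = (L₂ − L₁)/(α₁L₁ − α₂L₂)
L₂ − L₁ = 2.1763 − 2.1744 = 1.90×10⁻³ m
α₁L₁ − α₂L₂ = 1.3×10⁻⁵×2.1744 − 80.9×10⁻⁷×2.1763 = 1.0660933×10⁻⁵ m/K
ΔT = 1.90×10⁻³ / 1.0660933×10⁻⁵ = 178.221 K
T = 12.0 + 178.221 = 190.221 °C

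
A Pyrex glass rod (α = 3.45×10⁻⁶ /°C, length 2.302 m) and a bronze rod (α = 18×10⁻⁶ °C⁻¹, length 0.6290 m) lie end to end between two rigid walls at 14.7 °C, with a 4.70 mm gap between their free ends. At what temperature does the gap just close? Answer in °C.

Gap closes when ΔL₁ + ΔL₂ = 4.70 mm = 4.70×10⁻³ m
(α₁L₁ + α₂L₂)ΔT = g
α₁L₁ + α₂L₂ = 3.45×10⁻⁶×2.302 + 18×10⁻⁶×0.6290 = 1.92639×10⁻⁵ m/K
ΔT = 4.70×10⁻³ / 1.92639×10⁻⁵ = 243.98 K
T = 14.7 + 243.98 = 258.68 °C

T = 259 °C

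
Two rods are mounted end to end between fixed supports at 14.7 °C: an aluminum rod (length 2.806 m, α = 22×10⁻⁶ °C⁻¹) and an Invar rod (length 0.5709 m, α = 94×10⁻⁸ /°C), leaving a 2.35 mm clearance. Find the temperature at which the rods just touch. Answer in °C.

T = 52.4 °C

Gap closes when ΔL₁ + ΔL₂ = 2.35 mm = 2.35×10⁻³ m
(α₁L₁ + α₂L₂)ΔT = g
α₁L₁ + α₂L₂ = 22×10⁻⁶×2.806 + 94×10⁻⁸×0.5709 = 6.2268646×10⁻⁵ m/K
ΔT = 2.35×10⁻³ / 6.2268646×10⁻⁵ = 37.740 K
T = 14.7 + 37.740 = 52.440 °C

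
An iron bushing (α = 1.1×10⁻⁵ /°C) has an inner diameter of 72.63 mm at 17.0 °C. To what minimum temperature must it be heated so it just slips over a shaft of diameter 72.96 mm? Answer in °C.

T = 430 °C

Required Δd = 72.96 − 72.63 = 0.33 mm
Δd = αd₀ΔT ⇒ ΔT = Δd/(αd₀) = 0.33 / (1.1×10⁻⁵ × 72.63) = 413.05 K
T_min = 17.0 + 413.05 = 430.05 °C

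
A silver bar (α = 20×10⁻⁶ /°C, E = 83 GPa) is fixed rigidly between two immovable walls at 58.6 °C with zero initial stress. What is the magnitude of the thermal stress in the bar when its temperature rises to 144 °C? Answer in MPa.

Fully constrained: the free strain ε = αΔT is blocked, so σ = Eε = EαΔT.
|ΔT| = 85.4 K
σ = 83.0×10⁹ × 20×10⁻⁶ × 85.4 = 1.42×10⁸ Pa

σ = 142 MPa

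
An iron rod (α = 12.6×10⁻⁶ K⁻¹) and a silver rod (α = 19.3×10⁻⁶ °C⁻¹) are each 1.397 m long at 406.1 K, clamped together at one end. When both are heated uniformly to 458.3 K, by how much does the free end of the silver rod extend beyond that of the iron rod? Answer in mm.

0.489 mm

ΔT = 52.2 K
iron: ΔL = 12.6×10⁻⁶ × 1.397 m × 52.2 = 9.1883×10⁻⁴ m = 0.91883 mm
silver: ΔL = 19.3×10⁻⁶ × 1.397 m × 52.2 = 1.4074×10⁻³ m = 1.4074 mm
difference = 1.4074 − 0.91883 = 0.48857 mm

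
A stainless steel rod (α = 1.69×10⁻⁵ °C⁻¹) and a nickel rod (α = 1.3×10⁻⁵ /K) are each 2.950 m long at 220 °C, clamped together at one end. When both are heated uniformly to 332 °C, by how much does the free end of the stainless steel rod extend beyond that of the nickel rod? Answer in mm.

ΔT = 112 K
stainless steel: ΔL = 1.69×10⁻⁵ × 2.950 m × 112 = 5.5838×10⁻³ m = 5.5838 mm
nickel: ΔL = 1.3×10⁻⁵ × 2.950 m × 112 = 4.2952×10⁻³ m = 4.2952 mm
difference = 5.5838 − 4.2952 = 1.2886 mm

1.29 mm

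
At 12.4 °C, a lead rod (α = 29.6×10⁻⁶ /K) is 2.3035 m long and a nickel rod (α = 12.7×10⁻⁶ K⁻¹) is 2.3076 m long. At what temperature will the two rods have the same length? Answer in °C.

T = 117.9 °C

L₁(1 + α₁ΔT) = L₂(1 + α₂ΔT) ⇒ ΔT = (L₂ − L₁)/(α₁L₁ − α₂L₂)
L₂ − L₁ = 2.3076 − 2.3035 = 4.10×10⁻³ m
α₁L₁ − α₂L₂ = 29.6×10⁻⁶×2.3035 − 12.7×10⁻⁶×2.3076 = 3.887708×10⁻⁵ m/K
ΔT = 4.10×10⁻³ / 3.887708×10⁻⁵ = 105.461 K
T = 12.4 + 105.461 = 117.861 °C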